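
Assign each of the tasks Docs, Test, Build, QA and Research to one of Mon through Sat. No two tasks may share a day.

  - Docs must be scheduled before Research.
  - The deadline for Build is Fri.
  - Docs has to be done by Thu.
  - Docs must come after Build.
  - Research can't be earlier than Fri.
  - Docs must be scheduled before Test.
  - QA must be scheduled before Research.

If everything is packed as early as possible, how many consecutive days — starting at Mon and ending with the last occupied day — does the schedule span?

The precedence chain requires at least 3 distinct days.
With at most 1 per day and 5 tasks, at least 5 days are needed.
Research can't be placed before Fri — that is day 5 counting from Mon — so the schedule must run through at least 5 days.
5 works (last occupied day: Fri): for example Research in Fri; Docs in Tue; Test in Wed; QA in Thu; Build in Mon.

5 days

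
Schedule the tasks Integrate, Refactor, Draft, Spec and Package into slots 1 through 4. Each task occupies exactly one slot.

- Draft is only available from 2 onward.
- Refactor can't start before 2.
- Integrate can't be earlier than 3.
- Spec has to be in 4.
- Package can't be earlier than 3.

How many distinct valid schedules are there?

36

Splitting on Integrate: it can be 3 (18), 4 (18). Listing each branch's schedules as (Refactor, Draft, Spec, Package):
Integrate=3: (2,2,4,3) (2,2,4,4) (2,3,4,3) (2,3,4,4) (2,4,4,3) (2,4,4,4) (3,2,4,3) (3,2,4,4) (3,3,4,3) (3,3,4,4) (3,4,4,3) (3,4,4,4) (4,2,4,3) (4,2,4,4) (4,3,4,3) (4,3,4,4) (4,4,4,3) (4,4,4,4) — 18.
Integrate=4: (2,2,4,3) (2,2,4,4) (2,3,4,3) (2,3,4,4) (2,4,4,3) (2,4,4,4) (3,2,4,3) (3,2,4,4) (3,3,4,3) (3,3,4,4) (3,4,4,3) (3,4,4,4) (4,2,4,3) (4,2,4,4) (4,3,4,3) (4,3,4,4) (4,4,4,3) (4,4,4,4) — 18.
Summing: 18 + 18 = 36.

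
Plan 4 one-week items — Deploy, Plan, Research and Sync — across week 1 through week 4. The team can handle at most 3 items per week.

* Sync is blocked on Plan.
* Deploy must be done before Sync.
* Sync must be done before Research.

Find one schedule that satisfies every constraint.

Deploy -> week 1, Research -> week 3, Plan -> week 1, Sync -> week 2

Checking: Plan(week 1) before Sync(week 2); Sync(week 2) before Research(week 3); Deploy(week 1) before Sync(week 2); max 2 per week (cap 3).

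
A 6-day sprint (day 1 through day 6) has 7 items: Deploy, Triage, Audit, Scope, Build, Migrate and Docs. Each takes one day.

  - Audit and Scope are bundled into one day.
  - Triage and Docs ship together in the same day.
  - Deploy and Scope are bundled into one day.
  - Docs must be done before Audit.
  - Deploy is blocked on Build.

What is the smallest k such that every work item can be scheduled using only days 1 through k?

2 days

The precedence chain requires at least 2 distinct days.
2 works (last occupied day: day 2): for example Build -> day 1, Triage -> day 1, Audit -> day 2, Scope -> day 2, Deploy -> day 2, Migrate -> day 1, Docs -> day 1.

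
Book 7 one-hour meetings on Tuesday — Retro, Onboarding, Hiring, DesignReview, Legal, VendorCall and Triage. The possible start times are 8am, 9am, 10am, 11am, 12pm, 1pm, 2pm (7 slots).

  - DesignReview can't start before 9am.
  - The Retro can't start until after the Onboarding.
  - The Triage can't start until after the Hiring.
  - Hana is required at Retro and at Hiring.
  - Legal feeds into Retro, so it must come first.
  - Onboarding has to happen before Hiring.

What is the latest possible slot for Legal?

Downstream work caps Legal at 1pm.
Legal at 1pm is achievable: Legal in 1pm; Triage in 10am; Onboarding in 8am; Hiring in 9am; DesignReview in 9am; VendorCall in 8am; Retro in 2pm.

1pm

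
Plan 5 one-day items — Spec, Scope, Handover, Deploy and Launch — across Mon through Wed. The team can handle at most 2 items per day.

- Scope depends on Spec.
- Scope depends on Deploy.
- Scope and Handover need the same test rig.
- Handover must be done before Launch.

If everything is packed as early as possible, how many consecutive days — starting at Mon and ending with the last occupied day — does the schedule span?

3 days

The precedence chain requires at least 2 distinct days.
With at most 2 per day and 5 tasks, at least 3 days are needed.
3 works (last occupied day: Wed): for example Spec in Mon; Scope in Wed; Launch in Tue; Deploy in Tue; Handover in Mon.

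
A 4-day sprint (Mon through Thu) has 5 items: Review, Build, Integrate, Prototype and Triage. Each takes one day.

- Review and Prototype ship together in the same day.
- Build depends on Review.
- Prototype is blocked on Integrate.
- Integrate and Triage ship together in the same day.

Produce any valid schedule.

Prototype -> Tue; Build -> Wed; Review -> Tue; Integrate -> Mon; Triage -> Mon

Checking: Review(Tue) before Build(Wed); Integrate(Mon) before Prototype(Tue); Integrate = Triage = Mon; Review = Prototype = Tue.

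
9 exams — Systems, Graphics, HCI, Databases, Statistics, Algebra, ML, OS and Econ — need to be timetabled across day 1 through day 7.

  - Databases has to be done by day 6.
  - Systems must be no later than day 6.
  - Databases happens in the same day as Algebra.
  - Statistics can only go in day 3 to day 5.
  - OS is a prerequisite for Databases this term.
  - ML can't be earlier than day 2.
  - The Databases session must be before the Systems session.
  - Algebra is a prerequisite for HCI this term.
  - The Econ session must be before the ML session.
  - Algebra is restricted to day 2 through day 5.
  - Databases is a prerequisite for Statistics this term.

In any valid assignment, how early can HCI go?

day 3

Precedence pushes HCI to at least day 3.
HCI at day 3 is achievable: Econ in day 1, Algebra in day 2, Databases in day 2, Graphics in day 1, Statistics in day 3, OS in day 1, Systems in day 3, HCI in day 3, ML in day 2.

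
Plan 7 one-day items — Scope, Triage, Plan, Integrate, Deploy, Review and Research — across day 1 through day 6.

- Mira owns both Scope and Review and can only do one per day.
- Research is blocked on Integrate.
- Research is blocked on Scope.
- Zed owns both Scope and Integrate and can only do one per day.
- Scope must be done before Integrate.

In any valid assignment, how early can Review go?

Review at day 1 is achievable: Triage=day 1, Plan=day 1, Deploy=day 1, Integrate=day 3, Review=day 1, Research=day 4, Scope=day 2.

day 1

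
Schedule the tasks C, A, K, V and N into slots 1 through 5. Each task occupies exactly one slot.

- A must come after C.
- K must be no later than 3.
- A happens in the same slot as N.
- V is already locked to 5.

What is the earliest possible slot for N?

2

N must be in the same slot as A, which can't be before 2, so N is at least 2.
N at 2 is achievable: C=1, N=2, K=1, A=2, V=5.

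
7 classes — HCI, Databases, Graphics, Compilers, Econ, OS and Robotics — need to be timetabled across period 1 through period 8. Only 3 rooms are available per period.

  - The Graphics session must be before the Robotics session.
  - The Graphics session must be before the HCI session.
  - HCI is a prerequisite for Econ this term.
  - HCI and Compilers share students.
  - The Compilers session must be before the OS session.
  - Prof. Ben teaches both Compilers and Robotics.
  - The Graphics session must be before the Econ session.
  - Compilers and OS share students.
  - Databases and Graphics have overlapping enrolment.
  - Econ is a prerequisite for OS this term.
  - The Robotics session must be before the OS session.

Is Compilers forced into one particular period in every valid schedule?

Compilers can be period 1 (e.g. Robotics=period 2; HCI=period 2; Graphics=period 1; Databases=period 2; Compilers=period 1; Econ=period 3; OS=period 4) or period 2 (e.g. Compilers=period 2, HCI=period 3, Econ=period 4, Databases=period 2, Robotics=period 3, Graphics=period 1, OS=period 5).

No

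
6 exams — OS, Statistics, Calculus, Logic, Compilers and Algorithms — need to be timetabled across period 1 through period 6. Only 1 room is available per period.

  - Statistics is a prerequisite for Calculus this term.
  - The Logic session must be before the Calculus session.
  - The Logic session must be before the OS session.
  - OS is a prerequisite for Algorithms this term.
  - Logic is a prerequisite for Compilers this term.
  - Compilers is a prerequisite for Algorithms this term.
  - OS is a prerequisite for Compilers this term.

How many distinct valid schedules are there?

14

Splitting on OS: it can be period 2 (6), period 3 (6), period 4 (2). Listing each branch's schedules as (Statistics, Calculus, Logic, Compilers, Algorithms) by period number:
OS=period 2: (3,4,1,5,6) (3,5,1,4,6) (3,6,1,4,5) (4,5,1,3,6) (4,6,1,3,5) (5,6,1,3,4) — 6.
OS=period 3: (1,4,2,5,6) (1,5,2,4,6) (1,6,2,4,5) (2,4,1,5,6) (2,5,1,4,6) (2,6,1,4,5) — 6.
OS=period 4: (1,3,2,5,6) (2,3,1,5,6) — 2.
Summing: 6 + 6 + 2 = 14.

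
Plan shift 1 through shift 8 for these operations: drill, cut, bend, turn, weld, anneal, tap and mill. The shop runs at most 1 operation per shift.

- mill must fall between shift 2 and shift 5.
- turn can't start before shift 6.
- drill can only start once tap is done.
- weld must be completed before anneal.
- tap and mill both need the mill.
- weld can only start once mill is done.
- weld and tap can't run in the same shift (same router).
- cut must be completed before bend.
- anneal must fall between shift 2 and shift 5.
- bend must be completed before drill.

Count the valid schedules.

Splitting on drill: it can be shift 7 (12), shift 8 (24). Listing each branch's schedules as (cut, bend, turn, weld, anneal, tap, mill) by shift number:
drill=shift 7: (1,2,8,4,5,6,3) (1,3,8,4,5,6,2) (1,4,8,3,5,6,2) (1,5,8,3,4,6,2) (1,6,8,3,4,5,2) (1,6,8,3,5,4,2) (1,6,8,4,5,2,3) (1,6,8,4,5,3,2) (2,6,8,4,5,1,3) (3,6,8,4,5,1,2) (4,6,8,3,5,1,2) (5,6,8,3,4,1,2) — 12.
drill=shift 8: (1,2,6,4,5,7,3) (1,2,7,4,5,6,3) (1,3,6,4,5,7,2) (1,3,7,4,5,6,2) (1,4,6,3,5,7,2) (1,4,7,3,5,6,2) (1,5,6,3,4,7,2) (1,5,7,3,4,6,2) (1,6,7,3,4,5,2) (1,6,7,3,5,4,2) (1,6,7,4,5,2,3) (1,6,7,4,5,3,2) (1,7,6,3,4,5,2) (1,7,6,3,5,4,2) (1,7,6,4,5,2,3) (1,7,6,4,5,3,2) (2,6,7,4,5,1,3) (2,7,6,4,5,1,3) (3,6,7,4,5,1,2) (3,7,6,4,5,1,2) (4,6,7,3,5,1,2) (4,7,6,3,5,1,2) (5,6,7,3,4,1,2) (5,7,6,3,4,1,2) — 24.
Summing: 12 + 24 = 36.

36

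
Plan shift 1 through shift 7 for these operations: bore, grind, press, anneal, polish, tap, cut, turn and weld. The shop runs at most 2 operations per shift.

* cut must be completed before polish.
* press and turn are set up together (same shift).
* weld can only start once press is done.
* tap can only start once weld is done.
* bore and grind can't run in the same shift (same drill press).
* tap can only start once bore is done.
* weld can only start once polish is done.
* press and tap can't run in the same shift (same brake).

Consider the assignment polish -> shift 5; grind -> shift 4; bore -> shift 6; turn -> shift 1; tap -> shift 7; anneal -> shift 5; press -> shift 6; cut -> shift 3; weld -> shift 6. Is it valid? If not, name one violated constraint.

cut must be completed before polish — holds.
press and tap can't run in the same shift (same brake) — holds.
tap can only start once weld is done — holds.
weld can only start once press is done — violated.
bore and grind can't run in the same shift (same drill press) — holds.
weld can only start once polish is done — holds.
press and turn are set up together (same shift) — violated.
tap can only start once bore is done — holds.
The shop runs at most 2 operations per shift — violated.

No. The shop runs at most 2 operations per shift is not satisfied.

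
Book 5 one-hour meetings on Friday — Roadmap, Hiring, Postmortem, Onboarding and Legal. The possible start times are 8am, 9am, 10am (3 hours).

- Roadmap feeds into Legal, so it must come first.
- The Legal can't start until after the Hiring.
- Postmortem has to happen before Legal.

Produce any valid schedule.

Roadmap -> 8am; Postmortem -> 8am; Onboarding -> 8am; Legal -> 9am; Hiring -> 8am

Checking: Postmortem(8am) before Legal(9am); Hiring(8am) before Legal(9am); Roadmap(8am) before Legal(9am).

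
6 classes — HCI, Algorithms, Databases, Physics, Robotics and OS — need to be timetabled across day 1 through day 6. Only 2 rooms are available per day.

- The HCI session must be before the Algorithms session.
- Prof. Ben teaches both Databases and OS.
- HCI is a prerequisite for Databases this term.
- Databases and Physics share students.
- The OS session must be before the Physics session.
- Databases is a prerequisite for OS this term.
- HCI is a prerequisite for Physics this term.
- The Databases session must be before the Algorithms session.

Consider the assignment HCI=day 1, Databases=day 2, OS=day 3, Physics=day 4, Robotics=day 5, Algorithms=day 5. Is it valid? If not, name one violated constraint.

The OS session must be before the Physics session — holds.
The Databases session must be before the Algorithms session — holds.
HCI is a prerequisite for Databases this term — holds.
Only 2 rooms are available per day — holds.
Prof. Ben teaches both Databases and OS — holds.
Databases and Physics share students — holds.
The HCI session must be before the Algorithms session — holds.
HCI is a prerequisite for Physics this term — holds.
Databases is a prerequisite for OS this term — holds.

Valid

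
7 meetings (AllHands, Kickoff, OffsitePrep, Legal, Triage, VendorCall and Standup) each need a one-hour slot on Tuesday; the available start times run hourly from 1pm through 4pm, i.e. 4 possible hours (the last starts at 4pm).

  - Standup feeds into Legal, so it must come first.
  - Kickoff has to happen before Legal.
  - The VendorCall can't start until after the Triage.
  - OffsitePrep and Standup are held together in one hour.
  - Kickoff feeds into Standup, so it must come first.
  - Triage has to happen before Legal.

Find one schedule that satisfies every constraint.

AllHands -> 1pm, VendorCall -> 2pm, OffsitePrep -> 2pm, Kickoff -> 1pm, Standup -> 2pm, Triage -> 1pm, Legal -> 3pm

Checking: Triage(1pm) before Legal(3pm); Triage(1pm) before VendorCall(2pm); Kickoff(1pm) before Standup(2pm); Kickoff(1pm) before Legal(3pm); Standup(2pm) before Legal(3pm); OffsitePrep = Standup = 2pm.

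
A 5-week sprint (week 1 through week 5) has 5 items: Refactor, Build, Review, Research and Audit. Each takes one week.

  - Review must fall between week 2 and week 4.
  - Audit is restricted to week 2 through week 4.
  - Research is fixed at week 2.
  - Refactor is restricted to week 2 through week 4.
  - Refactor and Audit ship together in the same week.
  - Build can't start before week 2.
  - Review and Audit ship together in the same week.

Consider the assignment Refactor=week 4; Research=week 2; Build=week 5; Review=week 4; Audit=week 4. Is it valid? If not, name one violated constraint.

Yes, all constraints hold

Audit is restricted to week 2 through week 4 — holds.
Refactor and Audit ship together in the same week — holds.
Build can't start before week 2 — holds.
Refactor is restricted to week 2 through week 4 — holds.
Review must fall between week 2 and week 4 — holds.
Review and Audit ship together in the same week — holds.
Research is fixed at week 2 — holds.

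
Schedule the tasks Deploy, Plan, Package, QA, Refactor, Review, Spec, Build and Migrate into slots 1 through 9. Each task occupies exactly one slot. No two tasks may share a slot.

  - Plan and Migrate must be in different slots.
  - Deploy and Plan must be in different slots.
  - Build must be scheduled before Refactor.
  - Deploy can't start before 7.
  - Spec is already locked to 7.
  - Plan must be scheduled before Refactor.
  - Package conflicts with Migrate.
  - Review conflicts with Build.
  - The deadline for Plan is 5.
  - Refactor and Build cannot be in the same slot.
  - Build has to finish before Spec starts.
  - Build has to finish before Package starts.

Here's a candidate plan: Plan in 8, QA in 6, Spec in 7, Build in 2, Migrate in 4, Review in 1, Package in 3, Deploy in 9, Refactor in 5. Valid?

Deploy and Plan must be in different slots — holds.
Review conflicts with Build — holds.
Refactor and Build cannot be in the same slot — holds.
Plan must be scheduled before Refactor — violated.
Deploy can't start before 7 — holds.
Package conflicts with Migrate — holds.
No two tasks may share a slot — holds.
The deadline for Plan is 5 — violated.
Plan and Migrate must be in different slots — holds.
Build has to finish before Package starts — holds.
Build has to finish before Spec starts — holds.
Spec is already locked to 7 — holds.
Build must be scheduled before Refactor — holds.

No. Plan must be scheduled before Refactor is not satisfied.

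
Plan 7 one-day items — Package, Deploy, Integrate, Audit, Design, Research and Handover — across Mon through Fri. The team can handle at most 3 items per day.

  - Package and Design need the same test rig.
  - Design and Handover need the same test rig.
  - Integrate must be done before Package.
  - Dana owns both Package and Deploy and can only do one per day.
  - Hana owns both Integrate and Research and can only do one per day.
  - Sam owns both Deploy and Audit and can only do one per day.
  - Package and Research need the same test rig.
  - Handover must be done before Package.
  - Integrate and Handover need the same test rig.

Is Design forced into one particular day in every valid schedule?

Design can be Mon (e.g. Handover in Tue; Integrate in Mon; Package in Wed; Deploy in Mon; Design in Mon; Research in Tue; Audit in Tue) or Tue (e.g. Research in Mon, Integrate in Tue, Package in Wed, Handover in Mon, Design in Tue, Deploy in Mon, Audit in Tue).

No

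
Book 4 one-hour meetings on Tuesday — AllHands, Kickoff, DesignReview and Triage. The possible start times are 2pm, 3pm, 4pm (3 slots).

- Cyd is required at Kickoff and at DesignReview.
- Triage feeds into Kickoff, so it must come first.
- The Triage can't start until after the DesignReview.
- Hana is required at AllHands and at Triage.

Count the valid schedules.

Enumerating: Kickoff=4pm; Triage=3pm; DesignReview=2pm; AllHands=2pm | Triage in 3pm, DesignReview in 2pm, AllHands in 4pm, Kickoff in 4pm.

2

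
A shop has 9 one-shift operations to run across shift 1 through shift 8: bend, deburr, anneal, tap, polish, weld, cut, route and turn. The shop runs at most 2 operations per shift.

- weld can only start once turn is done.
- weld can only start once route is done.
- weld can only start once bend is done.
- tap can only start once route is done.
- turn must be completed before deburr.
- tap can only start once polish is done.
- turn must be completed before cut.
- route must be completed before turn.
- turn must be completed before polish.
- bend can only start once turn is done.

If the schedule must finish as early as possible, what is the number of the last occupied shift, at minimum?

5

The precedence chain requires at least 4 distinct shifts.
With at most 2 per shift and 9 operations, at least 5 shifts are needed.
5 works (last occupied shift: shift 5): for example bend -> shift 3; route -> shift 1; tap -> shift 4; anneal -> shift 1; turn -> shift 2; polish -> shift 3; weld -> shift 4; cut -> shift 5; deburr -> shift 5.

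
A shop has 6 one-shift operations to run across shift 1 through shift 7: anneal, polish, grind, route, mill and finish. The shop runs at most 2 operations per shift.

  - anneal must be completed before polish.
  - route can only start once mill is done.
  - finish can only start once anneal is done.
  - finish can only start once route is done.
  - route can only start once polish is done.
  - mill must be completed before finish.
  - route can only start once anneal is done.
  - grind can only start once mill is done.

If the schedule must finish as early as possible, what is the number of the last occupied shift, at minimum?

shift 4

The precedence chain requires at least 4 distinct shifts.
With at most 2 per shift and 6 operations, at least 3 shifts are needed.
4 works (last occupied shift: shift 4): for example route -> shift 3; mill -> shift 1; finish -> shift 4; polish -> shift 2; anneal -> shift 1; grind -> shift 2.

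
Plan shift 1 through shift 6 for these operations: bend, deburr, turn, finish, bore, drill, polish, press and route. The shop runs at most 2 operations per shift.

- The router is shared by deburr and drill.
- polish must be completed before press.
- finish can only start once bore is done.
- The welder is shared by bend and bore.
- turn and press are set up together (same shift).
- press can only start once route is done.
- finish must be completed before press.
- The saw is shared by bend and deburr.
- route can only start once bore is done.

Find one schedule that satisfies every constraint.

bend in shift 4, polish in shift 1, drill in shift 4, route in shift 2, deburr in shift 5, turn in shift 3, bore in shift 1, finish in shift 2, press in shift 3

Checking: bore(shift 1) before finish(shift 2); route(shift 2) before press(shift 3); polish(shift 1) before press(shift 3); finish(shift 2) before press(shift 3); bore(shift 1) before route(shift 2); bend(shift 4) != deburr(shift 5); deburr(shift 5) != drill(shift 4); bend(shift 4) != bore(shift 1); turn = press = shift 3; max 2 per shift (cap 2).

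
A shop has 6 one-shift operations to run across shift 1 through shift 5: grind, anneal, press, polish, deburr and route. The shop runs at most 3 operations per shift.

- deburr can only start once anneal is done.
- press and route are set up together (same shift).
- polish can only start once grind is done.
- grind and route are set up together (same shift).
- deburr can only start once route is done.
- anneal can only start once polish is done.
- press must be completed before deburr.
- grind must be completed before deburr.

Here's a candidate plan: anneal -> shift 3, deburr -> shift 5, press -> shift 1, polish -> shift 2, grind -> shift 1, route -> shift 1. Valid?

The shop runs at most 3 operations per shift — holds.
deburr can only start once route is done — holds.
grind must be completed before deburr — holds.
polish can only start once grind is done — holds.
press and route are set up together (same shift) — holds.
anneal can only start once polish is done — holds.
deburr can only start once anneal is done — holds.
grind and route are set up together (same shift) — holds.
press must be completed before deburr — holds.

Yes, all constraints hold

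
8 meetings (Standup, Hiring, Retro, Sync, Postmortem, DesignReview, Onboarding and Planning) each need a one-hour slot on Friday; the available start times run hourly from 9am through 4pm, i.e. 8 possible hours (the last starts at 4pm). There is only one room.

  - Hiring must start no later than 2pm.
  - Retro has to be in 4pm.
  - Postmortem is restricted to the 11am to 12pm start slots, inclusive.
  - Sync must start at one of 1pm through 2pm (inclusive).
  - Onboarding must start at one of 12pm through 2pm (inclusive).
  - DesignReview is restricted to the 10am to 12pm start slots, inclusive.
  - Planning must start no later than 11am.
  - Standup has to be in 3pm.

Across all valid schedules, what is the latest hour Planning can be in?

11am

Planning's own window allows nothing later than 11am.
Planning at 11am is achievable: Sync -> 1pm; Planning -> 11am; Standup -> 3pm; Retro -> 4pm; DesignReview -> 10am; Hiring -> 9am; Onboarding -> 2pm; Postmortem -> 12pm.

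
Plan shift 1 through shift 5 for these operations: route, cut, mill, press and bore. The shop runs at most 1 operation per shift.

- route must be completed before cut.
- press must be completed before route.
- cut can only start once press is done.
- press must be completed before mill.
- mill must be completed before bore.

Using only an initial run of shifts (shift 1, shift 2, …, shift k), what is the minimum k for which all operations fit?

5

The precedence chain requires at least 3 distinct shifts.
With at most 1 per shift and 5 operations, at least 5 shifts are needed.
5 works (last occupied shift: shift 5): for example mill -> shift 4, cut -> shift 3, route -> shift 2, press -> shift 1, bore -> shift 5.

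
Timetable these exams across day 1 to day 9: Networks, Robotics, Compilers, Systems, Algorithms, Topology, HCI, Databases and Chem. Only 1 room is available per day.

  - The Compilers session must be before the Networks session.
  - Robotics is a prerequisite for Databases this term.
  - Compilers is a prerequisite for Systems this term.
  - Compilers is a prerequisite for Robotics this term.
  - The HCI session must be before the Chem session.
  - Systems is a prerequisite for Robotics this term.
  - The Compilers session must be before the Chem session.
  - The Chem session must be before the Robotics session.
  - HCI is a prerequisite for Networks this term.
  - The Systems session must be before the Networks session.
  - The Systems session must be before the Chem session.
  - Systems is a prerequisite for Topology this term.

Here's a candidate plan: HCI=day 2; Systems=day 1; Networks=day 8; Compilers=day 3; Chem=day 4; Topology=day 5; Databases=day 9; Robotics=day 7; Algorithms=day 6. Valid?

HCI is a prerequisite for Networks this term — holds.
The Chem session must be before the Robotics session — holds.
Robotics is a prerequisite for Databases this term — holds.
Systems is a prerequisite for Topology this term — holds.
Systems is a prerequisite for Robotics this term — holds.
Compilers is a prerequisite for Systems this term — violated.
Compilers is a prerequisite for Robotics this term — holds.
The Systems session must be before the Chem session — holds.
Only 1 room is available per day — holds.
The HCI session must be before the Chem session — holds.
The Systems session must be before the Networks session — holds.
The Compilers session must be before the Networks session — holds.
The Compilers session must be before the Chem session — holds.

No. Compilers is a prerequisite for Systems this term is not satisfied.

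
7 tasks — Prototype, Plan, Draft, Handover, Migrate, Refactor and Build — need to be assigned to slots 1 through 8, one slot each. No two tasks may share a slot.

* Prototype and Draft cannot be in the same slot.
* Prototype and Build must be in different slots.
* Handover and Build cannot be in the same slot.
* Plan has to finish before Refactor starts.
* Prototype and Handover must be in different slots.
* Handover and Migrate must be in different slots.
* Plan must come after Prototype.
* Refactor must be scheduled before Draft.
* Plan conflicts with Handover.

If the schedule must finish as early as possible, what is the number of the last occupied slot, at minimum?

7

The precedence chain requires at least 4 distinct slots.
With at most 1 per slot and 7 tasks, at least 7 slots are needed.
7 works (last occupied slot: 7): for example Migrate=6, Build=7, Plan=2, Handover=5, Draft=4, Refactor=3, Prototype=1.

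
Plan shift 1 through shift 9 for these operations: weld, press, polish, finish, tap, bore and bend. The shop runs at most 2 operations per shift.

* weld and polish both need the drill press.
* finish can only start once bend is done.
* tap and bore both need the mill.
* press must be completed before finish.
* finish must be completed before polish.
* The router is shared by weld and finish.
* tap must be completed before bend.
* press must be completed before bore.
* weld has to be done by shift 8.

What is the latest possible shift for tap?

Downstream work caps tap at shift 6.
tap at shift 6 is achievable: bend -> shift 7; bore -> shift 2; polish -> shift 9; tap -> shift 6; finish -> shift 8; weld -> shift 1; press -> shift 1.

shift 6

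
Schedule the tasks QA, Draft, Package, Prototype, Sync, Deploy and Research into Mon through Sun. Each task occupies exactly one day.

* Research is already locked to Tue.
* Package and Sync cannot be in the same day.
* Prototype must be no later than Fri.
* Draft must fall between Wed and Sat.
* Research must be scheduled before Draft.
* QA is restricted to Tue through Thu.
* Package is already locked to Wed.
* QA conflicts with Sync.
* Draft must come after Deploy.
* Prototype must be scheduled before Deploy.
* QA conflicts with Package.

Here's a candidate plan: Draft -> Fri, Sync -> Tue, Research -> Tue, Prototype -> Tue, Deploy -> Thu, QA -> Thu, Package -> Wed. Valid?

QA conflicts with Sync — holds.
QA is restricted to Tue through Thu — holds.
Prototype must be scheduled before Deploy — holds.
Draft must come after Deploy — holds.
Prototype must be no later than Fri — holds.
Research must be scheduled before Draft — holds.
Draft must fall between Wed and Sat — holds.
Package and Sync cannot be in the same day — holds.
QA conflicts with Package — holds.
Package is already locked to Wed — holds.
Research is already locked to Tue — holds.

Yes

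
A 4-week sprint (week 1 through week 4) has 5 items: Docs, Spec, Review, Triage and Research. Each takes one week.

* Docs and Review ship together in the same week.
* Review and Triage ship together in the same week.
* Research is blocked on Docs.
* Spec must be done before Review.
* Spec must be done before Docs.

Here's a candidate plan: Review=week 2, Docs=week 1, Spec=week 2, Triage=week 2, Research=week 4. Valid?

No. Spec must be done before Docs is not satisfied.

Review and Triage ship together in the same week — holds.
Spec must be done before Review — violated.
Docs and Review ship together in the same week — violated.
Research is blocked on Docs — holds.
Spec must be done before Docs — violated.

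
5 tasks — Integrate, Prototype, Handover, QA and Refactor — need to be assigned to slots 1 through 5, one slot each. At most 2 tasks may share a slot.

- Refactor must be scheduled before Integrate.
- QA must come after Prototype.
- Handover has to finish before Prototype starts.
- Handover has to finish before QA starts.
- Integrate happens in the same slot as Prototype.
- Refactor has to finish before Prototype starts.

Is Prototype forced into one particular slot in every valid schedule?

No

Prototype can be 2 (e.g. QA=3, Prototype=2, Integrate=2, Refactor=1, Handover=1) or 3 (e.g. Handover -> 1, Integrate -> 3, Prototype -> 3, QA -> 4, Refactor -> 1).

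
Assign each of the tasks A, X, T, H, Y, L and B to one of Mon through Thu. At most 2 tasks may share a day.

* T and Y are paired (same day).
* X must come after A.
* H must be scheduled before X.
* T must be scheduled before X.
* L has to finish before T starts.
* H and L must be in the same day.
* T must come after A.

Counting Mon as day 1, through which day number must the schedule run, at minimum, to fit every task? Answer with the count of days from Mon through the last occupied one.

The precedence chain requires at least 3 distinct days.
With at most 2 per day and 7 tasks, at least 4 days are needed.
4 works (last occupied day: Thu): for example X=Thu; A=Mon; B=Mon; Y=Wed; T=Wed; H=Tue; L=Tue.

4 days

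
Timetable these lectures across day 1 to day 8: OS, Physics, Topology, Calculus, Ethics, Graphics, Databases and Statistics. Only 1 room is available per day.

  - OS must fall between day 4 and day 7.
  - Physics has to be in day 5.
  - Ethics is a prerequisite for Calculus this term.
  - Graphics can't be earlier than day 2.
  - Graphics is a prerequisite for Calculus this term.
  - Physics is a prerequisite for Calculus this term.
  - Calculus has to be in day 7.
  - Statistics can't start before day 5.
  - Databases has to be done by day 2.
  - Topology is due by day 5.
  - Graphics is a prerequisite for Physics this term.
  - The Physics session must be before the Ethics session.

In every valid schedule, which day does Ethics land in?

day 6

Physics is fixed at day 5 and must come before Ethics, so Ethics is at least day 6.
Calculus is fixed at day 7 and must come after Ethics, so Ethics is at most day 6.
So Ethics must be day 6.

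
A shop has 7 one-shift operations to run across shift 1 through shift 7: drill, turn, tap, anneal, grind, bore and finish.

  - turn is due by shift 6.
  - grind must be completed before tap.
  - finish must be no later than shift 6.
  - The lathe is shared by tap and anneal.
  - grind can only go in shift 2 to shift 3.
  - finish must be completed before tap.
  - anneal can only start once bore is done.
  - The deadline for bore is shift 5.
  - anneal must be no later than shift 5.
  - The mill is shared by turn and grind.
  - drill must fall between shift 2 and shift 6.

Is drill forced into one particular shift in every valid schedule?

No

drill can be shift 2 (e.g. bore -> shift 1; anneal -> shift 2; finish -> shift 1; drill -> shift 2; grind -> shift 2; turn -> shift 1; tap -> shift 3) or shift 3 (e.g. finish=shift 1, tap=shift 3, turn=shift 1, bore=shift 1, drill=shift 3, anneal=shift 2, grind=shift 2).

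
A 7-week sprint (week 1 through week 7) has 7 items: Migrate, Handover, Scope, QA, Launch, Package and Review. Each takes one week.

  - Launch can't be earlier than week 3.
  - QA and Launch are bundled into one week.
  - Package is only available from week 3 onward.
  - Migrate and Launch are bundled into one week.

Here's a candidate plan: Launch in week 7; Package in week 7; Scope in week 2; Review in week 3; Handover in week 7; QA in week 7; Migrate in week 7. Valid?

Valid

Package is only available from week 3 onward — holds.
Migrate and Launch are bundled into one week — holds.
Launch can't be earlier than week 3 — holds.
QA and Launch are bundled into one week — holds.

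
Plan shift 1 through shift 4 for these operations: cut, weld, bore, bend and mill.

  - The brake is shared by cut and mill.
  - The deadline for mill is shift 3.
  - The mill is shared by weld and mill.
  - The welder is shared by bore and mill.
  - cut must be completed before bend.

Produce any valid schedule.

weld -> shift 2, mill -> shift 1, bore -> shift 2, bend -> shift 3, cut -> shift 2

Checking: cut(shift 2) before bend(shift 3); weld(shift 2) != mill(shift 1); cut(shift 2) != mill(shift 1); bore(shift 2) != mill(shift 1); mill=shift 1 in [shift 1,shift 3].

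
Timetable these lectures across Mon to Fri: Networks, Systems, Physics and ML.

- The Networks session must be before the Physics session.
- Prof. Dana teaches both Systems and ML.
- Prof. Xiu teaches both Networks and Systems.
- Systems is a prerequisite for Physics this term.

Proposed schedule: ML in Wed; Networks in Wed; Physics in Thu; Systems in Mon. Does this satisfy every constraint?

Yes

Prof. Dana teaches both Systems and ML — holds.
The Networks session must be before the Physics session — holds.
Systems is a prerequisite for Physics this term — holds.
Prof. Xiu teaches both Networks and Systems — holds.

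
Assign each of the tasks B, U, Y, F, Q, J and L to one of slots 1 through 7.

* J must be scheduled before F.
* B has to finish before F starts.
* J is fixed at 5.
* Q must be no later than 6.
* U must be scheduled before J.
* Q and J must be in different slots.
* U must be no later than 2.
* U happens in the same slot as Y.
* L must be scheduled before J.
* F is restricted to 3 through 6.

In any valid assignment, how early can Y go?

1

Y must be in the same slot as U, which can't be after 2, so Y is at most 2.
Y at 1 is achievable: Y -> 1; Q -> 1; J -> 5; F -> 6; L -> 1; B -> 1; U -> 1.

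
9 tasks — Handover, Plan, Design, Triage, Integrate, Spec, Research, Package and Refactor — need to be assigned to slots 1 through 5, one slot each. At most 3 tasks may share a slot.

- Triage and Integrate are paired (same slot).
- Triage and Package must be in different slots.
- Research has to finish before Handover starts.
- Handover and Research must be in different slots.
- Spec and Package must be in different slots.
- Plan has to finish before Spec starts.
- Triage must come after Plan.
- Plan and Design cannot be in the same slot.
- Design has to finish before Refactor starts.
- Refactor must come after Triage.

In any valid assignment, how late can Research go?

Downstream work caps Research at 4.
Research at 4 is achievable: Handover=5; Refactor=3; Integrate=2; Plan=1; Triage=2; Spec=3; Research=4; Package=1; Design=2.

4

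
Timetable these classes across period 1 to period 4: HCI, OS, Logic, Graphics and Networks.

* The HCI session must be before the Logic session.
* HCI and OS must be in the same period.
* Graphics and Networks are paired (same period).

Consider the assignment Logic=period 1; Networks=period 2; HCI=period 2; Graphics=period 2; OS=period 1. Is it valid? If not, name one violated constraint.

The HCI session must be before the Logic session — violated.
HCI and OS must be in the same period — violated.
Graphics and Networks are paired (same period) — holds.

No. The HCI session must be before the Logic session is not satisfied.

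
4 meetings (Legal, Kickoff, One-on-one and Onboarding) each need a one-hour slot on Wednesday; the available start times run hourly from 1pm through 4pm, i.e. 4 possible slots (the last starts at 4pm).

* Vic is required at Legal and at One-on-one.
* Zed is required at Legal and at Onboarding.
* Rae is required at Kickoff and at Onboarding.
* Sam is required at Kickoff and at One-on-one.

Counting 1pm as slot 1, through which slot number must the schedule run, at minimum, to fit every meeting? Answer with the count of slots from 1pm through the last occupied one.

2

Could 1 slot be enough, i.e. nothing placed later than 1pm? No: Onboarding can't share with Kickoff (1pm) → nothing is left.
So 1 slot is not enough.
2 works (last occupied slot: 2pm): for example One-on-one in 2pm, Onboarding in 2pm, Legal in 1pm, Kickoff in 1pm.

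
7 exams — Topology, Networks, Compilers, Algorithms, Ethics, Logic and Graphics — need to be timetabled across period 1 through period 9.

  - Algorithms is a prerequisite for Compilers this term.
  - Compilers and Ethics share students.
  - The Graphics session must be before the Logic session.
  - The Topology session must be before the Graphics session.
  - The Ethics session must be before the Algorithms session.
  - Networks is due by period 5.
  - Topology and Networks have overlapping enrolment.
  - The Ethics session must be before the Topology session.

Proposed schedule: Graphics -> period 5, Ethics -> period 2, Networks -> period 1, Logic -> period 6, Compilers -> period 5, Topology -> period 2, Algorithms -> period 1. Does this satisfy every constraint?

No — it violates: The Ethics session must be before the Algorithms session

The Topology session must be before the Graphics session — holds.
Topology and Networks have overlapping enrolment — holds.
The Ethics session must be before the Algorithms session — violated.
Networks is due by period 5 — holds.
Algorithms is a prerequisite for Compilers this term — holds.
The Graphics session must be before the Logic session — holds.
The Ethics session must be before the Topology session — violated.
Compilers and Ethics share students — holds.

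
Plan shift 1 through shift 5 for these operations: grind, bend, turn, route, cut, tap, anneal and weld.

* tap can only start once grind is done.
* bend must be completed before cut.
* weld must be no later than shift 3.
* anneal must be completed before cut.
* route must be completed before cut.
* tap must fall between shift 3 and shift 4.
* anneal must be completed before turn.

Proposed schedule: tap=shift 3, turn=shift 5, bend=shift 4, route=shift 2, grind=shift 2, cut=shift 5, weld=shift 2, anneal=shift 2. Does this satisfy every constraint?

Yes

tap must fall between shift 3 and shift 4 — holds.
anneal must be completed before cut — holds.
anneal must be completed before turn — holds.
bend must be completed before cut — holds.
tap can only start once grind is done — holds.
weld must be no later than shift 3 — holds.
route must be completed before cut — holds.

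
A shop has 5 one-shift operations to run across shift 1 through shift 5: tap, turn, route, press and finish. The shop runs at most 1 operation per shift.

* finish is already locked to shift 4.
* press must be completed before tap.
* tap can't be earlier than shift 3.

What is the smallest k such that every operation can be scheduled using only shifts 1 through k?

5 shifts

The precedence chain requires at least 2 distinct shifts.
With at most 1 per shift and 5 operations, at least 5 shifts are needed.
finish can't be placed before shift 4, so the schedule must run through at least shift 4.
5 works (last occupied shift: shift 5): for example route in shift 5, press in shift 1, turn in shift 2, finish in shift 4, tap in shift 3.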